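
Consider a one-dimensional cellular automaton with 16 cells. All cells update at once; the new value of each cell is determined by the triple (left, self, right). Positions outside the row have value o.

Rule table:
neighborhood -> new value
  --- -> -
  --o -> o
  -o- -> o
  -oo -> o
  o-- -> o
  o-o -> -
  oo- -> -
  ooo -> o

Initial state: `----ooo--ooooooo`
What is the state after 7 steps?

-o-ooooooooooooo

o--ooo-ooooooooo
-oooo--ooooooooo
-ooo-ooooooooooo
-oo--ooooooooooo
-o-ooooooooooooo
-o-ooooooooooooo  (fixed point — unchanged through step 7)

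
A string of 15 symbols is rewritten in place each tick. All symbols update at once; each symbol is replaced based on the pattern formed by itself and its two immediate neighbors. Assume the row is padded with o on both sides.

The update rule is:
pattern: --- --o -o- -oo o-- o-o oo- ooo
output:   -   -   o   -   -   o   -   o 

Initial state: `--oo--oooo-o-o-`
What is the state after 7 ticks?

-------------oo

tick 1: -------oo-ooooo
tick 2: ---------o-oooo
tick 3: ---------oo-ooo
tick 4: -----------o-oo
tick 5: -----------oo-o
tick 6: -------------o-
tick 7: -------------oo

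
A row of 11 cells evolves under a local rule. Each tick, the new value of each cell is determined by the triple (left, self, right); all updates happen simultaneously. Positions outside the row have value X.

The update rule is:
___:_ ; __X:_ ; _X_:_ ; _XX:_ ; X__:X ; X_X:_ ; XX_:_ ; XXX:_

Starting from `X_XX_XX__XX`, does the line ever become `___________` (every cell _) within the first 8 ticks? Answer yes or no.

no

tick 1: _______X___
tick 2: X_______X__
tick 3: _X_______X_
tick 4: __X________
tick 5: X__X_______
tick 6: _X__X______
tick 7: __X__X_____
tick 8: X__X__X____
tick 8 is X__X__X____, still not uniform _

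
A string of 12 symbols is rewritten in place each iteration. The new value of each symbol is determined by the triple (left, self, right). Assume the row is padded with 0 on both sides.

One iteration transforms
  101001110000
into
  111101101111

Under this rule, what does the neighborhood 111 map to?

At position 6 the neighborhood is 111; the next row has 1 there.

1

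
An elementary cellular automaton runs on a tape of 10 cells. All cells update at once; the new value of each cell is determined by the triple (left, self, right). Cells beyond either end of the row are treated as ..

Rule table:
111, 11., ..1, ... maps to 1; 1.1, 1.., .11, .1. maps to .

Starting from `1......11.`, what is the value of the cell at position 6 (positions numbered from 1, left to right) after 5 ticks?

..11111.1.
11.1111...
.1..111.11
1..1.11..1
..1...1.1.
position 6 holds .

.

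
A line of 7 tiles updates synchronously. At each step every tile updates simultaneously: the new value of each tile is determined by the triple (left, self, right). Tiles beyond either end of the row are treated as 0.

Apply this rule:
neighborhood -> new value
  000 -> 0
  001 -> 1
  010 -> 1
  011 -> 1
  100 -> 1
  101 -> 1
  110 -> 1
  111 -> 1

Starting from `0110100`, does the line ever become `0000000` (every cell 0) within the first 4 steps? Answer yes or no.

1111110
1111111
1111111  (fixed point — unchanged through step 4)
step 4 is 1111111, still not uniform 0

no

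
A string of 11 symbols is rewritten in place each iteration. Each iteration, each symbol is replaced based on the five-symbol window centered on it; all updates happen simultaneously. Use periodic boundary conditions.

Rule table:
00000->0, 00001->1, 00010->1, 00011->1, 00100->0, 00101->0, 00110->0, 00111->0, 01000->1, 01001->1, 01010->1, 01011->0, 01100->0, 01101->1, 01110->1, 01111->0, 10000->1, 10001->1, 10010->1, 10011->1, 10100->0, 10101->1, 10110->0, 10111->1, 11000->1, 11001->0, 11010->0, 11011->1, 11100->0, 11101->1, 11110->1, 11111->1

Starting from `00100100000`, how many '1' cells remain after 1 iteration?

6

iteration 1: 11011011000
count of 1: 6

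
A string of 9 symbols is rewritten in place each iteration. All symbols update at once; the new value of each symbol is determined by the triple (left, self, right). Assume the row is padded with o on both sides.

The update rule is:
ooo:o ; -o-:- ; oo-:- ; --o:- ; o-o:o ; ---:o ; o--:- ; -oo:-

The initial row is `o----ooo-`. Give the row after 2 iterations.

--oo--o-o
-------o-

-------o-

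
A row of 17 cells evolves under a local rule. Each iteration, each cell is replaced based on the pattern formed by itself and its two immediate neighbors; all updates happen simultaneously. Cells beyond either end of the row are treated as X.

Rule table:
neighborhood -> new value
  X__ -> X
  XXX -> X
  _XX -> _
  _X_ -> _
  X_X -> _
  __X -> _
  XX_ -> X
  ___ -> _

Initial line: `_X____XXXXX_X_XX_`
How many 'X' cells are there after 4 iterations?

__X____XXXX____X_
X__X____XXXX_____
XX__X____XXXX____
XXX__X____XXXX___
count of X: 8

8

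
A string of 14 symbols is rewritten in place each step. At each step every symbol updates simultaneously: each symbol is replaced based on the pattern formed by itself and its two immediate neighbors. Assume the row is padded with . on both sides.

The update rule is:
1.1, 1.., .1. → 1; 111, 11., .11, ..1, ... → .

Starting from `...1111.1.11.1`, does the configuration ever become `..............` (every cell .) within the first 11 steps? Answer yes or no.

.......111..11
..........1...
..........11..
............1.
............11
..............
all cells are . at step 6

yes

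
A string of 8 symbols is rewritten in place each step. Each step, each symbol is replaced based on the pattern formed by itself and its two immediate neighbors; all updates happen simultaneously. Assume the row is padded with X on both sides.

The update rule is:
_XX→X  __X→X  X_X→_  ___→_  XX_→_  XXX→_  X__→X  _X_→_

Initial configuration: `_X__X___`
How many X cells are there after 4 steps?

step 1: __XX_X_X
step 2: XXX____X
step 3: ___X__XX
step 4: X_X_XXX_
count of X: 5

5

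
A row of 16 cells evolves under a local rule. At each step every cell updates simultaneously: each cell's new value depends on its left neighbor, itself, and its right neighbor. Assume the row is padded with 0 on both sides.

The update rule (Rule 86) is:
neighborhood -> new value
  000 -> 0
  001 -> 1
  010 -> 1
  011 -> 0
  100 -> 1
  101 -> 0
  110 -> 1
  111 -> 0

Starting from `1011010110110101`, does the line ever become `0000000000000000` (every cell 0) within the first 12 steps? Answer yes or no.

1001010010010101
1111011111110101
0001000000010101
0011100000110101
0100110001010101
1111011011010101
0001001001010101
0011111111010101
0100000001010101
1110000011010101
0011000101010101
0101101101010101
step 12 is 0101101101010101, still not uniform 0

no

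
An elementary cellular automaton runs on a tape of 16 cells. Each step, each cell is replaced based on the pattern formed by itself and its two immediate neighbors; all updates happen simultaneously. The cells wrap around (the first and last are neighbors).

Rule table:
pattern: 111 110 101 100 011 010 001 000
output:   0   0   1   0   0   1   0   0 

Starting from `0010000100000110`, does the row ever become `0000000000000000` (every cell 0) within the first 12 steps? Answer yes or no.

step 1: 0010000100000000
step 2: 0010000100000000  (fixed point — unchanged through step 12)
step 12 is 0010000100000000, still not uniform 0

no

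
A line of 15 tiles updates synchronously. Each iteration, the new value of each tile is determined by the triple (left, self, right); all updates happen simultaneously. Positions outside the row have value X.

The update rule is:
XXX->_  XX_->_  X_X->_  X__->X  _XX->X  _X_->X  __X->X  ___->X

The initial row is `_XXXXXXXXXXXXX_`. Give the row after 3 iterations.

_X_____________

iteration 1: _X_____________
iteration 2: _XXXXXXXXXXXXXX
iteration 3: _X_____________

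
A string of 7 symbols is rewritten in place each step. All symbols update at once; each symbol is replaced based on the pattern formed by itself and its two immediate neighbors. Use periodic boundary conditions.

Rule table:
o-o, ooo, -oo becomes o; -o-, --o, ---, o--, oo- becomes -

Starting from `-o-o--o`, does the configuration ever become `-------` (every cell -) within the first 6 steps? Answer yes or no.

yes

o-o----
-o-----
-------
all cells are - at step 3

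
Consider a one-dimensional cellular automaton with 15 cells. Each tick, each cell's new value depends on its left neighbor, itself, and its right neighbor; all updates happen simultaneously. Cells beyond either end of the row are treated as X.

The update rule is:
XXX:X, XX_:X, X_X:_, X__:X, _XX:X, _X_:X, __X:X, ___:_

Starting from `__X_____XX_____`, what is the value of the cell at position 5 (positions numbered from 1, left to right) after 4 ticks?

X

XXXX___XXXX___X
XXXXX_XXXXXX_XX
XXXXX_XXXXXX_XX  (fixed point — unchanged through tick 4)
position 5 holds X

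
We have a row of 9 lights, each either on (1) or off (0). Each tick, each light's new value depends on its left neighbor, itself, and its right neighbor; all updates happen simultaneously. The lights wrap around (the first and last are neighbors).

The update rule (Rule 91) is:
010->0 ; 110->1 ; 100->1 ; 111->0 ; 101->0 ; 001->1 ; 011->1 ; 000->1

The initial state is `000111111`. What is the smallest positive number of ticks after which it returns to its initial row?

tick 1: 111100001
tick 2: 000111111

2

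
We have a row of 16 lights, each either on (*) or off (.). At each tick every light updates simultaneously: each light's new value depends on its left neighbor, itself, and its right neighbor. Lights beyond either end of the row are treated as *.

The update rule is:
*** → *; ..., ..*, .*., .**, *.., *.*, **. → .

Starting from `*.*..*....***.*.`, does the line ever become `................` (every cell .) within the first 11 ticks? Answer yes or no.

yes

...........*....
................
all cells are . at tick 2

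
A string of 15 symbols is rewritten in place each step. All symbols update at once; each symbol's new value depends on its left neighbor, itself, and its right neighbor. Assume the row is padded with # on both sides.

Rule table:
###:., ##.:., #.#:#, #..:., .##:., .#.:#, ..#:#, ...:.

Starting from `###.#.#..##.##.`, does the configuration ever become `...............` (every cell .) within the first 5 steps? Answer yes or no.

no

...####.#..#..#
..#....##.##.#.
.##...#..#..###
#....##.##.#...
....#..#..##..#
step 5 is ....#..#..##..#, still not uniform .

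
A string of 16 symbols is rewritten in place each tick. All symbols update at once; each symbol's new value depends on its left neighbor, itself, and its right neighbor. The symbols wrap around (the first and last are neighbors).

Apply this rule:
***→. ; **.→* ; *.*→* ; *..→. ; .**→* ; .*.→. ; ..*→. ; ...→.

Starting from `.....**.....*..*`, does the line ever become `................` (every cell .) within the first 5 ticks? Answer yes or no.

tick 1: .....**.........
tick 2: .....**.........  (fixed point — unchanged through tick 5)
tick 5 is .....**........., still not uniform .

no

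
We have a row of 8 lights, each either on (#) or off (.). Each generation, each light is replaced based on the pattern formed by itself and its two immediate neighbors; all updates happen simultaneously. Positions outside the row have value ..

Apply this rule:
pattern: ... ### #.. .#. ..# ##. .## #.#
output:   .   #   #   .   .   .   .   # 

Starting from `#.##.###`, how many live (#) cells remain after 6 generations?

1

generation 1: .#..#.#.
generation 2: ..#..#.#
generation 3: ...#..#.
generation 4: ....#..#
generation 5: .....#..
generation 6: ......#.
count of #: 1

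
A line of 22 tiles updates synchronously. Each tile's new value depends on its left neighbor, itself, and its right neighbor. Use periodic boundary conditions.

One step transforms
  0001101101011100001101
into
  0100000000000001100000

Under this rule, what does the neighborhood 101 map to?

0

At position 5 the neighborhood is 101; the next row has 0 there.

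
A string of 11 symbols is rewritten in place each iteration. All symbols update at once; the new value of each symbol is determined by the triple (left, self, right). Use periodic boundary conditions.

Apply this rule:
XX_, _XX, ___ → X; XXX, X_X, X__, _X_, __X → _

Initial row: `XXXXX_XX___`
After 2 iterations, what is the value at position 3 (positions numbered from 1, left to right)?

iteration 1: X___X_XX_X_
iteration 2: __X___XX___
position 3 holds X

X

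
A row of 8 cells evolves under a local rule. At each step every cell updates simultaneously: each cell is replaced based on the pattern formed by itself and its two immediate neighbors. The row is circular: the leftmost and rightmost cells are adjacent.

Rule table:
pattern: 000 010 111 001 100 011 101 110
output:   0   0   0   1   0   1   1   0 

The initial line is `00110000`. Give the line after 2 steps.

11000000

01100000
11000000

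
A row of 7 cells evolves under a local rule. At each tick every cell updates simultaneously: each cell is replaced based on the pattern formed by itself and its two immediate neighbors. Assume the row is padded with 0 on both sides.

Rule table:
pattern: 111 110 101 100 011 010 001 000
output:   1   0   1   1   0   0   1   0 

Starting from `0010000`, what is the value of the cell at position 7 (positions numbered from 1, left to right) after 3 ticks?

0

0101000
1010100
0101010
position 7 holds 0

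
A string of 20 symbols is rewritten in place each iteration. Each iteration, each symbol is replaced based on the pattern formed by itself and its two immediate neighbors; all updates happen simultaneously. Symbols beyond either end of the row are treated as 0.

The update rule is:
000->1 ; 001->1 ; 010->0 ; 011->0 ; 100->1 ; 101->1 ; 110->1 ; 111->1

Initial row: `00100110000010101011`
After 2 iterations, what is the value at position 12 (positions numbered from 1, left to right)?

1

11011011111101010101
01101101111110101010
position 12 holds 1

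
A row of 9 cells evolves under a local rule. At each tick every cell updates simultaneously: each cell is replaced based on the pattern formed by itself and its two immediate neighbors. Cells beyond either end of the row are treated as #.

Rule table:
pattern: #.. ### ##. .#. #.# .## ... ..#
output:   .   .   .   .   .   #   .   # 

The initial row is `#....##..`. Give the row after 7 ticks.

..##..##.

....##..#
...##..##
..##..##.
.##..##..
.#..##..#
...##..##  (repeats tick 2; period 4)
tick 7: ..##..##.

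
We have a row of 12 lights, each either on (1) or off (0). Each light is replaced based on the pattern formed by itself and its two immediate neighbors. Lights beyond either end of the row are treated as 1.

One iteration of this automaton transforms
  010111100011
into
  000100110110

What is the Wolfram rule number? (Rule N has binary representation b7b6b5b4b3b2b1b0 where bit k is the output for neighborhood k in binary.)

position 4: 111 → 0  (bit 7 = 0)
position 6: 110 → 1  (bit 6 = 1)
position 0: 101 → 0  (bit 5 = 0)
position 7: 100 → 1  (bit 4 = 1)
position 3: 011 → 1  (bit 3 = 1)
position 1: 010 → 0  (bit 2 = 0)
position 9: 001 → 1  (bit 1 = 1)
position 8: 000 → 0  (bit 0 = 0)
bits b7..b0 = 01011010 = 90

90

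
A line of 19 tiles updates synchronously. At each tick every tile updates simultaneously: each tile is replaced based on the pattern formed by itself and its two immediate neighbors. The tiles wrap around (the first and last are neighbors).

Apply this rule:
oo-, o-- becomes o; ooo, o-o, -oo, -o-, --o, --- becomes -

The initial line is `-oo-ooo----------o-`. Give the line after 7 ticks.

--o---oo----------o
o--o---oo----------
-o--o---oo---------
--o--o---oo--------
---o--o---oo-------
----o--o---oo------
-----o--o---oo-----

-----o--o---oo-----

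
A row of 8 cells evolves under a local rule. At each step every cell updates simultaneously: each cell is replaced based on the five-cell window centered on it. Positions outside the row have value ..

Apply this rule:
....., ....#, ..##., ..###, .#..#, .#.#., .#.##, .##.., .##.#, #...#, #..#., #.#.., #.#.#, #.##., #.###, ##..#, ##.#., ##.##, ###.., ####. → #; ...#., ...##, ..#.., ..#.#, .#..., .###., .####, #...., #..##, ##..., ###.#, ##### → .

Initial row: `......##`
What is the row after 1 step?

#####.##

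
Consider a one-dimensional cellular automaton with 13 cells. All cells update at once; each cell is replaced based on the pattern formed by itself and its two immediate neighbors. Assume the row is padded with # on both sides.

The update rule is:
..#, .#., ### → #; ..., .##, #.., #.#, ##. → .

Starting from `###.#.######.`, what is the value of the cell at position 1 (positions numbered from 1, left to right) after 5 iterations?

.

##..#..####..
#..##.#.##..#
..#...#....#.
.##..##...##.
....#....#...
position 1 holds .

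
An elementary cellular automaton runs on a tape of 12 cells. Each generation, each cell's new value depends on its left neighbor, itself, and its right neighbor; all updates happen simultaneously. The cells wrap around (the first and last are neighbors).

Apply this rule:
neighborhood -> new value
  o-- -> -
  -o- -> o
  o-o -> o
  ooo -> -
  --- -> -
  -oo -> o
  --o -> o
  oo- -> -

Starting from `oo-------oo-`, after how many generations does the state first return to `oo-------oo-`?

12

o-------oo-o
-------oo-oo
------oo-oo-
-----oo-oo--
----oo-oo---
---oo-oo----
--oo-oo-----
-oo-oo------
oo-oo-------
o-oo-------o
-oo-------oo
oo-------oo-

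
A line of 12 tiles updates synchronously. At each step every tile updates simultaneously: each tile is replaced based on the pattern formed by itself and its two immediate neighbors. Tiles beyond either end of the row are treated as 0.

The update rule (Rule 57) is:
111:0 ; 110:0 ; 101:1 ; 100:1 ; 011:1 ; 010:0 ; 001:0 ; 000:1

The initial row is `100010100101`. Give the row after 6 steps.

001001010101

step 1: 011001010010
step 2: 010100101001
step 3: 001010010100
step 4: 100101001011
step 5: 010010100110
step 6: 001001010101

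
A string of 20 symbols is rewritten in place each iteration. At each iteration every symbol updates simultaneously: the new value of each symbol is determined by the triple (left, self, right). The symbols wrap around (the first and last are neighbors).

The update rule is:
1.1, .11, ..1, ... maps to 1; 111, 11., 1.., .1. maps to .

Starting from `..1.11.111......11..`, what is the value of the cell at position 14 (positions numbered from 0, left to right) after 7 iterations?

.

iteration 1: 11.11.11...111111..1
iteration 2: ..11.11..111......11
iteration 3: .11.11..11...111111.
iteration 4: 11.11..11..111......
iteration 5: 1.11..11..11...11111
iteration 6: .11..11..11..111....
iteration 7: 11..11..11..11...111
position 14 holds .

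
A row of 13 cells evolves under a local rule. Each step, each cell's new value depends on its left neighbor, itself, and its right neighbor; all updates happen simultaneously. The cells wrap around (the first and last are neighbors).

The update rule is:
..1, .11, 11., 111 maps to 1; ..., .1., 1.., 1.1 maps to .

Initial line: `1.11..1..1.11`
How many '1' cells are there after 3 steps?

8

1.11.1..1..11
1.11...1..111
1.11..1..1111
count of 1: 8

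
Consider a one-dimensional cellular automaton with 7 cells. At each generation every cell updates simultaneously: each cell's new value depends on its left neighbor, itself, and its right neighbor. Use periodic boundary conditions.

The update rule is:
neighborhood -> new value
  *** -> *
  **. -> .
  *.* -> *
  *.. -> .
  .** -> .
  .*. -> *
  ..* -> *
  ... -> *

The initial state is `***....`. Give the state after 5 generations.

***.*..

generation 1: .*..***
generation 2: **.*.*.
generation 3: ..*****
generation 4: .*.***.
generation 5: ***.*..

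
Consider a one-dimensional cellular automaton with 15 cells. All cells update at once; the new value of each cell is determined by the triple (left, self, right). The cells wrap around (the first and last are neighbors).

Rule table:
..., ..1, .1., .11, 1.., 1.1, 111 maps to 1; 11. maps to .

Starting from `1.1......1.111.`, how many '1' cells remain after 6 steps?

step 1: 1111111111111.1
step 2: 111111111111.11
step 3: 11111111111.111
step 4: 1111111111.1111
step 5: 111111111.11111
step 6: 11111111.111111
count of 1: 14

14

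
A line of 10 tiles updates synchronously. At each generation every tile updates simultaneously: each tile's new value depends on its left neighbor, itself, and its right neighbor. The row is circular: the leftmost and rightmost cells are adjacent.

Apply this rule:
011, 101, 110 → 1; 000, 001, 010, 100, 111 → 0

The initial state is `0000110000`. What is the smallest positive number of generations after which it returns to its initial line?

0000110000

1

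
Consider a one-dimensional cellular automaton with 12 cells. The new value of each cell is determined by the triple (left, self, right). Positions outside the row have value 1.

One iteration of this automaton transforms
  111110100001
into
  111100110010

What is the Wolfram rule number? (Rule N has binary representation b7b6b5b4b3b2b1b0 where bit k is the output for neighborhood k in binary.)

150

position 0: 111 → 1  (bit 7 = 1)
position 4: 110 → 0  (bit 6 = 0)
position 5: 101 → 0  (bit 5 = 0)
position 7: 100 → 1  (bit 4 = 1)
position 11: 011 → 0  (bit 3 = 0)
position 6: 010 → 1  (bit 2 = 1)
position 10: 001 → 1  (bit 1 = 1)
position 8: 000 → 0  (bit 0 = 0)
bits b7..b0 = 10010110 = 150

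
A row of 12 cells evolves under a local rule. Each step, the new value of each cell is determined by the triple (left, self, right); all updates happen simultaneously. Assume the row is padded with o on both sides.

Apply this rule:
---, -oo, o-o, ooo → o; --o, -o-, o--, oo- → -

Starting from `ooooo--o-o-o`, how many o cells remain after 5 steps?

oooo----o-oo
ooo--oo--ooo
oo---o---ooo
o--o---o-ooo
-----o--oooo
count of o: 5

5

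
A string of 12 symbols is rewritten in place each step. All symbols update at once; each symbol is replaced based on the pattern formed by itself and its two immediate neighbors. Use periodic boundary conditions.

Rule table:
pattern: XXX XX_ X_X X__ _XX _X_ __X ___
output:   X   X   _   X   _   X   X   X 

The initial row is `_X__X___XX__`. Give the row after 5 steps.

_XXXXXXXXXXX

XXXXXXXX_XXX
XXXXXXXX__XX
XXXXXXXXXX_X
XXXXXXXXXX__
_XXXXXXXXXXX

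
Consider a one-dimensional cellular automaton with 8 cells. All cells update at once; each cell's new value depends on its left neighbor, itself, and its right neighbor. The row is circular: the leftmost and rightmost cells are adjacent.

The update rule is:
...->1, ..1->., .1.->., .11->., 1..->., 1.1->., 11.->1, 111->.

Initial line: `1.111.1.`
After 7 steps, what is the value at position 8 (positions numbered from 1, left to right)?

.

step 1: ....1...
step 2: 111...11
step 3: ..1.1...
step 4: 1.....11
step 5: 1.111...
step 6: ....1.1.
step 7: 111.....
position 8 holds .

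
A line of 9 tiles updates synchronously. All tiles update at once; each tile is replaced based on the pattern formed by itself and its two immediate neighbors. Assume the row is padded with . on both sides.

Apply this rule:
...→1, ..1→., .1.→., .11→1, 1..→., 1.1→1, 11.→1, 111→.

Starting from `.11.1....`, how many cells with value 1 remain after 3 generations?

generation 1: .111..111
generation 2: .1.1..1.1
generation 3: ..1....1.
count of 1: 2

2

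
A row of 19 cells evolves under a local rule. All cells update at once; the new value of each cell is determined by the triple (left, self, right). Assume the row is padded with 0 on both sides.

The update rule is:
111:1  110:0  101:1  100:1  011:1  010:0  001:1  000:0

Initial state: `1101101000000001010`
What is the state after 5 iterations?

iteration 1: 1011010100000010101
iteration 2: 0110101010000101010
iteration 3: 1101010101001010101
iteration 4: 1010101010110101010
iteration 5: 0101010101101010101

0101010101101010101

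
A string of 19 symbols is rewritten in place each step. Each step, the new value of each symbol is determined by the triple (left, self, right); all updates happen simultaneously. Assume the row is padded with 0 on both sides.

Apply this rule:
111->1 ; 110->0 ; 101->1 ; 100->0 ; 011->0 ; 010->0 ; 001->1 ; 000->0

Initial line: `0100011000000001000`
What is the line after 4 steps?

step 1: 1000100000000010000
step 2: 0001000000000100000
step 3: 0010000000001000000
step 4: 0100000000010000000

0100000000010000000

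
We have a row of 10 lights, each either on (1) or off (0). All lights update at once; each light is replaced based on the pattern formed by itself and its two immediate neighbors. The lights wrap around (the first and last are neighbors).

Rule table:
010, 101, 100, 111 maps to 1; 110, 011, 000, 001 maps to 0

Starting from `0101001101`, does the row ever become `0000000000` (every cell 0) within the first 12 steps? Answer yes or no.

no

1111100011
1111010001
1110111000
0101010100
0111111110
0011111101
1001111011
0100110101
1110001111
1101000111
1011100011
0101010001
step 12 is 0101010001, still not uniform 0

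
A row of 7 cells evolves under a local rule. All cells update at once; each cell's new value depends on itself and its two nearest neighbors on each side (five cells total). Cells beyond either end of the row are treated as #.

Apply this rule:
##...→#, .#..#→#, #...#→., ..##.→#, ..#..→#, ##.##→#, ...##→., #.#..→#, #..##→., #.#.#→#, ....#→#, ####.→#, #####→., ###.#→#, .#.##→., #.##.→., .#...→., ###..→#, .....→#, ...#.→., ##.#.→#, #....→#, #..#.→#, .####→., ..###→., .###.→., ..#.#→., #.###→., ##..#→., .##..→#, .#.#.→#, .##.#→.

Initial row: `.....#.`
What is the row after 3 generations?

generation 1: ####...
generation 2: ..###..
generation 3: ....#..

....#..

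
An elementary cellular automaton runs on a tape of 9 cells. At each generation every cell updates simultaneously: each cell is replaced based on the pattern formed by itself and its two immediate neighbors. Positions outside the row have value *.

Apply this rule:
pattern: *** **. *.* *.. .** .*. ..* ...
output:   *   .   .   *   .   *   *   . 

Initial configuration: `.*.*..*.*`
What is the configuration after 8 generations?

..*.***.*

.*.****..
.*..**.**
.***....*
..*.*..*.
***.****.
**...**..
*.*.*..**
..*.***.*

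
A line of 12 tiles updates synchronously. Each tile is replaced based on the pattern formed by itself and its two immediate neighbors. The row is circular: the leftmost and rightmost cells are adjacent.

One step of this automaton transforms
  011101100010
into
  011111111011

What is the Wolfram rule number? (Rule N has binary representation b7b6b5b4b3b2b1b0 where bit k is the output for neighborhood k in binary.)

253

position 2: 111 → 1  (bit 7 = 1)
position 3: 110 → 1  (bit 6 = 1)
position 4: 101 → 1  (bit 5 = 1)
position 7: 100 → 1  (bit 4 = 1)
position 1: 011 → 1  (bit 3 = 1)
position 10: 010 → 1  (bit 2 = 1)
position 0: 001 → 0  (bit 1 = 0)
position 8: 000 → 1  (bit 0 = 1)
bits b7..b0 = 11111101 = 253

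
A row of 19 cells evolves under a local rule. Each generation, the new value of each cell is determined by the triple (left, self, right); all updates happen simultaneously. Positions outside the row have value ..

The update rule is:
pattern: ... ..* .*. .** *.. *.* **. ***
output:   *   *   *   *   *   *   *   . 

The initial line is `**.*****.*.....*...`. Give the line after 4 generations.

*..*****..........*

****...************
*..*****..........*
****...************  (repeats generation 1; period 2)
generation 4: *..*****..........*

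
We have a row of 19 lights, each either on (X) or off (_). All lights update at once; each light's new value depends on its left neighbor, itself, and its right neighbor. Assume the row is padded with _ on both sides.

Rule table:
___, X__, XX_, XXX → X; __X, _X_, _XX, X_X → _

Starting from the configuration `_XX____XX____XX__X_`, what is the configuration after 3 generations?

_X__XXXX__XXXX__XXX

generation 1: __XXXX__XXXX__XX__X
generation 2: X__XXXX__XXXX__XX__
generation 3: _X__XXXX__XXXX__XXX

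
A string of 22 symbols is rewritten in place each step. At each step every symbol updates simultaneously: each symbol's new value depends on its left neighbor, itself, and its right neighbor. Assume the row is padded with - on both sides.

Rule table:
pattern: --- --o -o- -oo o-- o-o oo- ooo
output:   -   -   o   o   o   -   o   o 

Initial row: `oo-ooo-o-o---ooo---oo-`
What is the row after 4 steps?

oo-ooo-o-ooo-ooooo-ooo

oo-ooo-o-oo--oooo--ooo
oo-ooo-o-ooo-ooooo-ooo
oo-ooo-o-ooo-ooooo-ooo  (fixed point — unchanged through step 4)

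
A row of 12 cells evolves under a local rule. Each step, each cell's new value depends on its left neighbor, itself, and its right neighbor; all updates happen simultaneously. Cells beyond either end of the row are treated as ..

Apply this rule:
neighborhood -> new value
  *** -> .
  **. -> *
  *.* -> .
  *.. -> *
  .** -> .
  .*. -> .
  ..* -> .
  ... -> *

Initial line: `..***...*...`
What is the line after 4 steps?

*...**...***

step 1: *...***..***
step 2: .**...**...*
step 3: ..***..***..
step 4: *...**...***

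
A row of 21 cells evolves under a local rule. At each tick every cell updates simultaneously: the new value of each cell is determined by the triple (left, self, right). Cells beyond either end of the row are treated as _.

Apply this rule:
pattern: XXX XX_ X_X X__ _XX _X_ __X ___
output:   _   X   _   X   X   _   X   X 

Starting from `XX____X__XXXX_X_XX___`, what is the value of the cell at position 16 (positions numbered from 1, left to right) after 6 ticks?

XXXXXX_XXX__X___XXXXX
X____X_X_XXX_XXXX___X
_XXXX____X_X_X__XXXX_
XX__XXXXX_____XXX__XX
XXXXX___XXXXXXX_XXXXX
X___XXXXX_____X_X___X
position 16 holds _

_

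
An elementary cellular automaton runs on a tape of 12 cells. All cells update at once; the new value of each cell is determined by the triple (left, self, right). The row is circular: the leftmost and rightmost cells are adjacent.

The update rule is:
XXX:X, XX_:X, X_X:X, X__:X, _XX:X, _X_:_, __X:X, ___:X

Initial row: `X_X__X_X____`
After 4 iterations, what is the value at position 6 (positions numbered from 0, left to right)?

iteration 1: _X_XX_X_XXXX
iteration 2: X_XXXX_XXXXX
iteration 3: XXXXXXXXXXXX
iteration 4: XXXXXXXXXXXX
position 6 holds X

X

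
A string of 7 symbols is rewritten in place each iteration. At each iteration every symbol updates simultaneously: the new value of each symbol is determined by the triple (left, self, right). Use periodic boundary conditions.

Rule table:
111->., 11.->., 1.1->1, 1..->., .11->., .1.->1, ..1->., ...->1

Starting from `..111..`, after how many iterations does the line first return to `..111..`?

1.....1
..111..

2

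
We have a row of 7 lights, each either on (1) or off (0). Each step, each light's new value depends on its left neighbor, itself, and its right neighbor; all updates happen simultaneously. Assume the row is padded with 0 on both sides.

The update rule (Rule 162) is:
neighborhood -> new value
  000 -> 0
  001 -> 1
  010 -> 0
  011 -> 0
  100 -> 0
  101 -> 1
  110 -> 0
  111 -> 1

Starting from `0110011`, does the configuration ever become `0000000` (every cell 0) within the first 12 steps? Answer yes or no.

yes

1000100
0001000
0010000
0100000
1000000
0000000
all cells are 0 at step 6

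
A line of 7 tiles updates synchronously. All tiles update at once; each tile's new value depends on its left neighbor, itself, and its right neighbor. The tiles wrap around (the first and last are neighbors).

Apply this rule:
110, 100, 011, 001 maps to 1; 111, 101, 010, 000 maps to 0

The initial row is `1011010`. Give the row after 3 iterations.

1100110

0011000
0111100
1100110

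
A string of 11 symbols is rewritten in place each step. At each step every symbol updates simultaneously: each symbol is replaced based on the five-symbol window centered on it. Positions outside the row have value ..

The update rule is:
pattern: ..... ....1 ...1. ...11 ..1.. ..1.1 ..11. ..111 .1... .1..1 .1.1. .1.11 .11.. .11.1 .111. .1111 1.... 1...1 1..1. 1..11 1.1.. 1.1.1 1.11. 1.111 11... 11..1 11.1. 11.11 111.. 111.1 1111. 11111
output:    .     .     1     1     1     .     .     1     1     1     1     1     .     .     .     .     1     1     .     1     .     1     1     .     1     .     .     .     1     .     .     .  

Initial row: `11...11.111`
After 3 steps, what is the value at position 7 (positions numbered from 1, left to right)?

..111.....1
.11.111..11
1.....1.1..
position 7 holds 1

1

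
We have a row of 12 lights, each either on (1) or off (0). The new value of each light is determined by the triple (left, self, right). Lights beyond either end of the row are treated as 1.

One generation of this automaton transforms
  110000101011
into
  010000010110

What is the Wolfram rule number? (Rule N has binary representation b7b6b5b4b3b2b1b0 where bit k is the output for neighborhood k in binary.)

104

position 0: 111 → 0  (bit 7 = 0)
position 1: 110 → 1  (bit 6 = 1)
position 7: 101 → 1  (bit 5 = 1)
position 2: 100 → 0  (bit 4 = 0)
position 10: 011 → 1  (bit 3 = 1)
position 6: 010 → 0  (bit 2 = 0)
position 5: 001 → 0  (bit 1 = 0)
position 3: 000 → 0  (bit 0 = 0)
bits b7..b0 = 01101000 = 104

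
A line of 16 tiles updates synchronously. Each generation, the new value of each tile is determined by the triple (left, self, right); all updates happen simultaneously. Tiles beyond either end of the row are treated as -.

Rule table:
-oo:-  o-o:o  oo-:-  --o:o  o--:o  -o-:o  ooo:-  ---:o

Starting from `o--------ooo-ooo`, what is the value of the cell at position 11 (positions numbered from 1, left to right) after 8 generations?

generation 1: ooooooooo---o---
generation 2: ---------ooooooo
generation 3: ooooooooo-------
generation 4: ---------ooooooo  (repeats generation 2; period 2)
generation 8: ---------ooooooo
position 11 holds o

o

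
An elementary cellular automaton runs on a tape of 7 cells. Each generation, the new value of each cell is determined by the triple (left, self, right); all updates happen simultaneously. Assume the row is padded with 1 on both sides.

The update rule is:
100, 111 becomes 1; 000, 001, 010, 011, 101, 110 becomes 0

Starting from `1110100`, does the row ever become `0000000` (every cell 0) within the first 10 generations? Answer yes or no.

no

1100010
1010000
0001000
1000100
0100010
0010000
1001000
0100100
0010010
1001000
generation 10 is 1001000, still not uniform 0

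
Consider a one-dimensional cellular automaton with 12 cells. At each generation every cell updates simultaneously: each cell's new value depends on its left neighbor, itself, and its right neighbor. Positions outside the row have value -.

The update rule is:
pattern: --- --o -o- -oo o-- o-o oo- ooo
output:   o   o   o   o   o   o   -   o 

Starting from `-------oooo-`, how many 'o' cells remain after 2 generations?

11

generation 1: oooooooooo-o
generation 2: ooooooooo-oo
count of o: 11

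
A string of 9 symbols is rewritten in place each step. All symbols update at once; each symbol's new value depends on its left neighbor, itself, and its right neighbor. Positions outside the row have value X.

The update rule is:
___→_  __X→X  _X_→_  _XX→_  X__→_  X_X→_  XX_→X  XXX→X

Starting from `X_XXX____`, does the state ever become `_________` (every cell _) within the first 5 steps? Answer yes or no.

step 1: X__XX___X
step 2: X_X_X__X_
step 3: X_____X__
step 4: X____X__X
step 5: X___X__X_
step 5 is X___X__X_, still not uniform _

no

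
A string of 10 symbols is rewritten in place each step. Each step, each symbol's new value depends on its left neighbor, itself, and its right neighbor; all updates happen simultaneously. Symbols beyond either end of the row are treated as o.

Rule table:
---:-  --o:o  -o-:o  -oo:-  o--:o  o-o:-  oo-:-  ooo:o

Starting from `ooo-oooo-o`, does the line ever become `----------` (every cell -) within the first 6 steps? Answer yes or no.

oo---oo---
o-o-o--o-o
--o-oooo--
ooo--oo-oo
oo-oo----o
o----o--o-
step 6 is o----o--o-, still not uniform -

no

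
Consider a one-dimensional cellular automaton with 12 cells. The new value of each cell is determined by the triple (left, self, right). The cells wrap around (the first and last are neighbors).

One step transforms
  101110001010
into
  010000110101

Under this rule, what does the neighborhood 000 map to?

1

At position 6 the neighborhood is 000; the next row has 1 there.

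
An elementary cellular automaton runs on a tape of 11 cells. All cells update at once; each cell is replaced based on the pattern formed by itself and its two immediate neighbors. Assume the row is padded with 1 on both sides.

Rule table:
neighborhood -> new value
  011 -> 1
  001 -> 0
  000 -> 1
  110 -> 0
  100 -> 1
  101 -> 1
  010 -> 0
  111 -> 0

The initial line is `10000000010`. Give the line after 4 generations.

10100001010

generation 1: 01111111001
generation 2: 11000000101
generation 3: 00111110011
generation 4: 10100001010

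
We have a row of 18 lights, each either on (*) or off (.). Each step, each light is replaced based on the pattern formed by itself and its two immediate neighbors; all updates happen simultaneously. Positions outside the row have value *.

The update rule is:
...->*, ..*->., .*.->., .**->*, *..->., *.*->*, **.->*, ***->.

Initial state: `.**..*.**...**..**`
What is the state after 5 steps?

*....***.*.***.**.

***...***.*.**..*.
..*.*.*.**.***...*
...*.*.*****.*.*.*
.*..*.**...**.*.**
*....***.*.***.**.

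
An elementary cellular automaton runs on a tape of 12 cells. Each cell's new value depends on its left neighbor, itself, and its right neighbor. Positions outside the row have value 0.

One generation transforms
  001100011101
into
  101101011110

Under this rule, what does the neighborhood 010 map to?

At position 11 the neighborhood is 010; the next row has 0 there.

0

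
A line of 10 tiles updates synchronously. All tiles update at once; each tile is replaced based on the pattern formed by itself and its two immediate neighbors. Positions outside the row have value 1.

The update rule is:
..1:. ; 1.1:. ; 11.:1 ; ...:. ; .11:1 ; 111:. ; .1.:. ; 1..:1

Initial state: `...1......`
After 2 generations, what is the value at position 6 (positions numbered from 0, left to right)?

.

generation 1: 1...1.....
generation 2: 11...1....
position 6 holds .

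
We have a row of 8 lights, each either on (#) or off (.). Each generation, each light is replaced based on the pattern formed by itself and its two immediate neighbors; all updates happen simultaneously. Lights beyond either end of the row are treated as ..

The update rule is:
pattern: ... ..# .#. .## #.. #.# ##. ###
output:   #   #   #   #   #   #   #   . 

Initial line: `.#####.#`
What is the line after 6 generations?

######.#

generation 1: ##...###
generation 2: ######.#
generation 3: #....###
generation 4: ######.#  (repeats generation 2; period 2)
generation 6: ######.#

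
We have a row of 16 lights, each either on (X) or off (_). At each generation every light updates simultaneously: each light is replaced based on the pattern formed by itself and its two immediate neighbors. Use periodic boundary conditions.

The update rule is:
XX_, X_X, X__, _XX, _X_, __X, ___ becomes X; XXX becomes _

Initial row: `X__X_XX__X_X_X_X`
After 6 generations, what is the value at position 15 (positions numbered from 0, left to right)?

_

generation 1: XXXXXXXXXXXXXXXX
generation 2: ________________
generation 3: XXXXXXXXXXXXXXXX  (repeats generation 1; period 2)
generation 6: ________________
position 15 holds _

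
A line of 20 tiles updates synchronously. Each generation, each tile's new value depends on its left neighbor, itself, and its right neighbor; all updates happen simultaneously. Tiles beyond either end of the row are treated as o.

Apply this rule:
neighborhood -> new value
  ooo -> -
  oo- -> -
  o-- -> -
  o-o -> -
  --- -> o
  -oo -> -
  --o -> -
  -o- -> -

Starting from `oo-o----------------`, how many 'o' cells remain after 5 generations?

14

-----oooooooooooooo-
-ooo----------------
-----oooooooooooooo-  (repeats generation 1; period 2)
generation 5: -----oooooooooooooo-
count of o: 14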